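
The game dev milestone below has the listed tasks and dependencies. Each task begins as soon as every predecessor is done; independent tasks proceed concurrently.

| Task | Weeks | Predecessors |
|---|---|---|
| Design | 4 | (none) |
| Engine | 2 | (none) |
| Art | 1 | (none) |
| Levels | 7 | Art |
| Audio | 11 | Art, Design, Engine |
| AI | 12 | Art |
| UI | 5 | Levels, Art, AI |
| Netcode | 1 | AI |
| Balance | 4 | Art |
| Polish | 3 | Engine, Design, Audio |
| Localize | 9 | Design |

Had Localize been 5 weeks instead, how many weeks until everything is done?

18

Actual critical path: Design→Audio→Polish = 4+11+3 = 18 ⇒ 18 weeks.
The longest path through Localize is only 13 weeks, so Localize has float 5.
The critical path is still Design→Audio→Polish; finish is now 18 weeks.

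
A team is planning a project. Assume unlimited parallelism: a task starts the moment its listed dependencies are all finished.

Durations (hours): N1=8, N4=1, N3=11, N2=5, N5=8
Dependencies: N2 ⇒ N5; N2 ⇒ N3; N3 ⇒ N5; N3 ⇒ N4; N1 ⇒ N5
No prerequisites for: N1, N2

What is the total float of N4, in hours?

The longest chain is N2→N3→N5 = 5+11+8 = 24; overall finish 24 hours.
N4 finishes as early as 17 and must finish by 24.
Slack of N4 = 23 − 16 = 7 hours.

7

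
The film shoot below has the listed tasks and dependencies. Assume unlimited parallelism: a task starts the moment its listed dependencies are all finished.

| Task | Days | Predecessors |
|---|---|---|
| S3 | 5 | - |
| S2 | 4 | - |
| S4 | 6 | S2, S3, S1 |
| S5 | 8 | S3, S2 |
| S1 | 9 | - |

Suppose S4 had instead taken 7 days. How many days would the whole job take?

16

Baseline: S1→S4 = 9+6 = 15 → 15 days.
S4 lies on that path, so at 7 days the path becomes 16 days.
That remains the longest chain; total 16 days.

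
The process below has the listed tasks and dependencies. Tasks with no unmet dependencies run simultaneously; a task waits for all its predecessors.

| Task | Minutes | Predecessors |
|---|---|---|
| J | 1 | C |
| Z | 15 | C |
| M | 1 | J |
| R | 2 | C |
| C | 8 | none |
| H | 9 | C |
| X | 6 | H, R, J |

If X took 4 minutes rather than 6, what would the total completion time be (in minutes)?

Critical path before the change: C→H→X = 8+9+6 = 23 giving 23 minutes.
X is on the critical path; changing it to 4 makes that path 21 minutes.
Now C→Z = 8+15 = 23 is longest, so the finish becomes 23 minutes.

23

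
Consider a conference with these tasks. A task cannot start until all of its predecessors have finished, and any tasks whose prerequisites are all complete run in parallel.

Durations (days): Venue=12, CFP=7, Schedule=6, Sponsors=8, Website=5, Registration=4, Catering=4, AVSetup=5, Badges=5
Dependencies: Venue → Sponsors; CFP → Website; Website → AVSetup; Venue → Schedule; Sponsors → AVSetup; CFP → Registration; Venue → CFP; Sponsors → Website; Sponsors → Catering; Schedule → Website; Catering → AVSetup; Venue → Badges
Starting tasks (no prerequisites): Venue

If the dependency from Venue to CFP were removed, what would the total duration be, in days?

30

Original critical path: Venue→Sponsors→Website→AVSetup = 12+8+5+5 = 30 ⇒ 30 days.
Without Venue→CFP, CFP's earliest start moves from 12 to 0.
The longest chain is now Venue→Sponsors→Website→AVSetup = 12+8+5+5 = 30, so the conference takes 30 days.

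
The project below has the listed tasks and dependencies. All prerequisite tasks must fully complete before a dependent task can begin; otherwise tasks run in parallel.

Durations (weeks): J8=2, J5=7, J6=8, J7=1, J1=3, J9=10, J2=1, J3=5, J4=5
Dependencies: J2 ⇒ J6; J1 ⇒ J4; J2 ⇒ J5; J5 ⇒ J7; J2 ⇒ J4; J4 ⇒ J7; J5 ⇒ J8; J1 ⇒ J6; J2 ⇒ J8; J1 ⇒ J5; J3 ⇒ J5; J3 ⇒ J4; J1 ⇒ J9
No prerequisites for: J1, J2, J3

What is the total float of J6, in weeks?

3

The longest chain is J3→J5→J8 = 5+7+2 = 14; overall finish 14 weeks.
Longest path through J6: 11 weeks (earliest finish 11, latest finish 14).
Float = 14 − 11 = 3.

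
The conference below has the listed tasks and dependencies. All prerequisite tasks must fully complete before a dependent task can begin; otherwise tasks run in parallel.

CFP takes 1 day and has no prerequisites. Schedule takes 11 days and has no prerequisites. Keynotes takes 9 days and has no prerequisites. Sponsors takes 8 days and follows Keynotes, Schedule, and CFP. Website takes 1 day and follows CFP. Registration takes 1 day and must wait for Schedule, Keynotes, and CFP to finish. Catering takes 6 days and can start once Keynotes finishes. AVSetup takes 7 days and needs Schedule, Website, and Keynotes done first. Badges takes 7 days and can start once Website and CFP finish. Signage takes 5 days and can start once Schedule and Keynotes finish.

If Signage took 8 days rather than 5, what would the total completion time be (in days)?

The binding path is Schedule→Sponsors = 11+8 = 19; finish at 19 days.
The longest path through Signage is only 16 days, so Signage has float 3.
The critical path is still Schedule→Sponsors; finish is now 19 days.

19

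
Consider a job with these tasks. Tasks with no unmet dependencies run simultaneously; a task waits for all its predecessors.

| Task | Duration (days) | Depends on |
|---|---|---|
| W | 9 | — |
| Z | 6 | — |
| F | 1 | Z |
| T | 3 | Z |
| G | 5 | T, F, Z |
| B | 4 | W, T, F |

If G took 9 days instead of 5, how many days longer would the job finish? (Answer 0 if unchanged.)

The binding path is Z→T→G = 6+3+5 = 14; finish at 14 days.
Since G is critical, the +4 change carries straight to that chain (now 18 days).
No other chain overtakes it, so the finish is 18 days.
Change in finish: 18 − 14 = +4 days.

4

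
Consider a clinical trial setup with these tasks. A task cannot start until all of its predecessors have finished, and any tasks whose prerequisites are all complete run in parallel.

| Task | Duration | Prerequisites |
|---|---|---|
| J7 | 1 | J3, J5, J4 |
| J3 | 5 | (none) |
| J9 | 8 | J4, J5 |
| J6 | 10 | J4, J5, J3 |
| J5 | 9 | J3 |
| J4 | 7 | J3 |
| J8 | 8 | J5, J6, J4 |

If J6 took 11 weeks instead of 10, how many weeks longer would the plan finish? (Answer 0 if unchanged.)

Critical path before the change: J3→J5→J6→J8 = 5+9+10+8 = 32 giving 32 weeks.
J6 lies on that path, so at 11 weeks the path becomes 33 weeks.
That remains the longest chain; total 33 weeks.
Change in finish: 33 − 32 = +1 weeks.

1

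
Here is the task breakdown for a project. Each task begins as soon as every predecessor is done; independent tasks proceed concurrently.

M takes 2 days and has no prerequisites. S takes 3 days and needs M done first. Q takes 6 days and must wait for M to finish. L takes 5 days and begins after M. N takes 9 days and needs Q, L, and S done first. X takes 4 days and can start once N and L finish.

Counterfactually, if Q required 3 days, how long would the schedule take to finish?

As given, the longest chain is M→Q→N→X = 2+6+9+4 = 21, so the finish is 21 days.
Since Q is critical, the -3 change carries straight to that chain (now 18 days).
The binding chain switches to M→L→N→X = 2+5+9+4 = 20; finish 20 days.

20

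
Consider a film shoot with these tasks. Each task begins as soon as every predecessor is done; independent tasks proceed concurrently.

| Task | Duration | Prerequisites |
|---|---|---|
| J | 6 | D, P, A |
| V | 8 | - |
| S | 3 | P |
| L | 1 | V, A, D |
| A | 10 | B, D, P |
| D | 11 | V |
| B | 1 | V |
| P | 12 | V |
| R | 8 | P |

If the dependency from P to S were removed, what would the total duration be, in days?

Before: longest chain V→P→A→J = 8+12+10+6 = 36, finish 36.
Without P→S, S's earliest start moves from 20 to 0.
New critical path: V→P→A→J = 8+12+10+6 = 36 ⇒ 36 days.

36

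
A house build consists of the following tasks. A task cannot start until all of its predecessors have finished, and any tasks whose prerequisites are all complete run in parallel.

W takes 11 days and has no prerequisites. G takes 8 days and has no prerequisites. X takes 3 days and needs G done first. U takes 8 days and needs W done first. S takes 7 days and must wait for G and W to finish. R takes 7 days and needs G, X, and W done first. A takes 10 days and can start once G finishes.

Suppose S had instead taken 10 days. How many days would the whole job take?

As given, the longest chain is W→U = 11+8 = 19, so the finish is 19 days.
S is off the critical path — its longest chain is 18 days, giving 1 of slack.
The binding chain switches to W→S = 11+10 = 21; finish 21 days.

21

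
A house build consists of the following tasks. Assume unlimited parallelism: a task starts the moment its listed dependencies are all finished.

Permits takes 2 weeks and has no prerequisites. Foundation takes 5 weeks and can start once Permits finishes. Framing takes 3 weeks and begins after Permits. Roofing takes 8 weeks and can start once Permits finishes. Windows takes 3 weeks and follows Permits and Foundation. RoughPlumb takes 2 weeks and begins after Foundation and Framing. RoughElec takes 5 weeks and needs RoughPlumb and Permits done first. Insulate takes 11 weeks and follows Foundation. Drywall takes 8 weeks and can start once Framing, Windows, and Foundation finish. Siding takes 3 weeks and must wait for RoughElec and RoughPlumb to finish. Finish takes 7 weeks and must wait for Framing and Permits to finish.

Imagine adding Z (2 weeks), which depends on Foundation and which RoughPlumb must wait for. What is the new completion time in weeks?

Originally the project takes 18 weeks.
With Z inserted, RoughPlumb now waits for max(Foundation, Framing, Z).
New critical path: Permits→Foundation→Z→RoughPlumb→RoughElec→Siding = 2+5+2+2+5+3 = 19 ⇒ 19 weeks.

19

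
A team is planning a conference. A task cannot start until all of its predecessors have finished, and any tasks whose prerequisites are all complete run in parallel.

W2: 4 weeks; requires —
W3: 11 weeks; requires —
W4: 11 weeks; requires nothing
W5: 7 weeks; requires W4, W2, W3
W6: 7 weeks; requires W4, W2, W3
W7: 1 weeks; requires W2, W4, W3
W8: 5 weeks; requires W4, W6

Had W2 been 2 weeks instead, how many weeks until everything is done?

23

Baseline: W3→W6→W8 = 11+7+5 = 23 → 23 weeks.
W2 is off the critical path — its longest chain is 16 weeks, giving 7 of slack.
That remains the longest chain; total 23 weeks.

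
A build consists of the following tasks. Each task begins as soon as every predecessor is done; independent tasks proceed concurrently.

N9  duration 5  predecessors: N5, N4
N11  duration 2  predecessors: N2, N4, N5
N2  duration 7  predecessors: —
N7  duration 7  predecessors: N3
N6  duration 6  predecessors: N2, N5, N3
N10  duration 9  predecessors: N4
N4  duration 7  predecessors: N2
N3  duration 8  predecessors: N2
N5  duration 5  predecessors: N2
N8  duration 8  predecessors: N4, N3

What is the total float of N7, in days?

N2→N3→N8 = 7+8+8 = 23 sets the makespan at 23 days.
N7 finishes as early as 22 and must finish by 23.
So N7 can slip 23 − 22 = 1 day.

1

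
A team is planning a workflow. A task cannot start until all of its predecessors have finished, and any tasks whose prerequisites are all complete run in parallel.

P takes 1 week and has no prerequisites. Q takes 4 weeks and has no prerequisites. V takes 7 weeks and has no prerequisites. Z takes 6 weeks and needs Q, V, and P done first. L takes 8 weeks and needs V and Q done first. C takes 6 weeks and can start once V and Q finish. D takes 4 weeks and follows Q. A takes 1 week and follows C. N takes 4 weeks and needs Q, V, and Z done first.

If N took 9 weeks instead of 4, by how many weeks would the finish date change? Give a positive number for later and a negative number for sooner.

5

Baseline: V→Z→N = 7+6+4 = 17 → 17 weeks.
N lies on that path, so at 9 weeks the path becomes 22 weeks.
That remains the longest chain; total 22 weeks.
Change in finish: 22 − 17 = +5 weeks.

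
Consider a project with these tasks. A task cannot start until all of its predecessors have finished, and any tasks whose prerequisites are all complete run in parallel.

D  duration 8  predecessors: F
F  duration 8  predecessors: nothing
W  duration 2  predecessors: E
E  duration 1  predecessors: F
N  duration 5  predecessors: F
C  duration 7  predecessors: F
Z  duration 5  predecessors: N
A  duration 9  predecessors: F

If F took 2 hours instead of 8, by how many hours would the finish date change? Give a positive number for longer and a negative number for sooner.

-6

Critical path before the change: F→N→Z = 8+5+5 = 18 giving 18 hours.
Since F is critical, the -6 change carries straight to that chain (now 12 hours).
That remains the longest chain; total 12 hours.
Change in finish: 12 − 18 = -6 hours.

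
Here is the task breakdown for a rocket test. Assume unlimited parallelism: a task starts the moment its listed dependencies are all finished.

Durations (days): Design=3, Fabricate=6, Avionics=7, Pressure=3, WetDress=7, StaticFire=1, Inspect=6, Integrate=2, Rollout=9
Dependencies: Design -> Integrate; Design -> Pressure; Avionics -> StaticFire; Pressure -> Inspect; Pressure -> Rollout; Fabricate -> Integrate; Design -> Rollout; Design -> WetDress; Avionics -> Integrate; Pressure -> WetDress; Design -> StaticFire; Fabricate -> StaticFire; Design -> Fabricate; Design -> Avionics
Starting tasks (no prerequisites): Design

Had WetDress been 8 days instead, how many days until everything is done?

15

As given, the longest chain is Design→Pressure→Rollout = 3+3+9 = 15, so the finish is 15 days.
WetDress has 2 days of float (longest path through it is 13).
No other chain overtakes it, so the finish is 15 days.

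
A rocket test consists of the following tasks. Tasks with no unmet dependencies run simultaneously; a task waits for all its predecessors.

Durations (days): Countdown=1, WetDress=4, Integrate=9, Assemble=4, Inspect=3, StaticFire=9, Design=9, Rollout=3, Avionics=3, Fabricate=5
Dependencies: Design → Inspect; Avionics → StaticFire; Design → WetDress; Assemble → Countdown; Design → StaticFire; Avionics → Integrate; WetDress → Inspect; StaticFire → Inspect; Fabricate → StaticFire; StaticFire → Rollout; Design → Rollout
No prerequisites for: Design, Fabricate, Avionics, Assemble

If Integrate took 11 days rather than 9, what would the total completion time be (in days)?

21

Actual critical path: Design→StaticFire→Inspect = 9+9+3 = 21 ⇒ 21 days.
Integrate is off the critical path — its longest chain is 12 days, giving 9 of slack.
That remains the longest chain; total 21 days.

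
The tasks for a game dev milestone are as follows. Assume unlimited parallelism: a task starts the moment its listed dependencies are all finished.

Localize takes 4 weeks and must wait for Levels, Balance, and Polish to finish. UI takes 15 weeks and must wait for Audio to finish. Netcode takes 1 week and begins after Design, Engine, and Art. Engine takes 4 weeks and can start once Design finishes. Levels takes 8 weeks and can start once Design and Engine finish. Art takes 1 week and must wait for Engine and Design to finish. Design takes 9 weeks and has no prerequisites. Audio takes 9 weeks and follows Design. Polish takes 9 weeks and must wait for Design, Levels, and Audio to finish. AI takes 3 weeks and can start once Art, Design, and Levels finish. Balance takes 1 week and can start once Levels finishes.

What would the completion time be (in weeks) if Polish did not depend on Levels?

Before: longest chain Design→Engine→Levels→Polish→Localize = 9+4+8+9+4 = 34, finish 34.
Without Levels→Polish, Polish's earliest start moves from 21 to 18.
New critical path: Design→Audio→UI = 9+9+15 = 33 ⇒ 33 weeks.

33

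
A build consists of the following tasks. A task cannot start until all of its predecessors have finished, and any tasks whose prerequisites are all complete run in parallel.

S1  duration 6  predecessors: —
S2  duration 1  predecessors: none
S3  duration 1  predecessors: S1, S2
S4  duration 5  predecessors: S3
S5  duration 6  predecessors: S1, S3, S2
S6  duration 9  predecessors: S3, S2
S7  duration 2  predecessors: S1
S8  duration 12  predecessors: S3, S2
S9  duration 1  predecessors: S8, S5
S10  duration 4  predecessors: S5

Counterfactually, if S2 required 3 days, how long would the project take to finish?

The binding path is S1→S3→S8→S9 = 6+1+12+1 = 20; finish at 20 days.
S2 is off the critical path — its longest chain is 15 days, giving 5 of slack.
The critical path is still S1→S3→S8→S9; finish is now 20 days.

20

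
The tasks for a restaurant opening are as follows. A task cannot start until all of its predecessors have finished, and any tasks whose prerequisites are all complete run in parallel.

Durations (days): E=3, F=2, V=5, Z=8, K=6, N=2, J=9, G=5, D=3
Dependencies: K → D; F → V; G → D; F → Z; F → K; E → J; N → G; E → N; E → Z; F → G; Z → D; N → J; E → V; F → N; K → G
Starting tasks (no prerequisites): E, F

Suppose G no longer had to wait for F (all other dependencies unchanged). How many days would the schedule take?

16

Before: longest chain F→K→G→D = 2+6+5+3 = 16, finish 16.
Dropping F→G doesn't change G's earliest start (8); another predecessor still binds.
The longest chain is now F→K→G→D = 2+6+5+3 = 16, so the schedule takes 16 days.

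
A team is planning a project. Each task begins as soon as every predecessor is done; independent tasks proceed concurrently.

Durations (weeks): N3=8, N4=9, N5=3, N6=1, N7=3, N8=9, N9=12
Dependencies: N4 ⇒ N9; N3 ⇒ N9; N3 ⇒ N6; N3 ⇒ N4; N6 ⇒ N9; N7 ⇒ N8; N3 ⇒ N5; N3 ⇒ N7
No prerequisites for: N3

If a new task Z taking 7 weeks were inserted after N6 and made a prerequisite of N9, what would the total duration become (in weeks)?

29

Originally the project takes 29 weeks.
With Z inserted, N9 now waits for max(N6, N3, N4, Z).
New critical path: N3→N4→N9 = 8+9+12 = 29 ⇒ 29 weeks.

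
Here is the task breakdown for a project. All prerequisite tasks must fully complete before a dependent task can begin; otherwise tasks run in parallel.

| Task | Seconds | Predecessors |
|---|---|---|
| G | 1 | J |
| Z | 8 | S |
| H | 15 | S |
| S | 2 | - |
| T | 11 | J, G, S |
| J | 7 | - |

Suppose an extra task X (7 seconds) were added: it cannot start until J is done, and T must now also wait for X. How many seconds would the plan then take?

Originally the plan takes 19 seconds.
With X inserted, T now waits for max(J, G, S, X).
New critical path: J→X→T = 7+7+11 = 25 ⇒ 25 seconds.

25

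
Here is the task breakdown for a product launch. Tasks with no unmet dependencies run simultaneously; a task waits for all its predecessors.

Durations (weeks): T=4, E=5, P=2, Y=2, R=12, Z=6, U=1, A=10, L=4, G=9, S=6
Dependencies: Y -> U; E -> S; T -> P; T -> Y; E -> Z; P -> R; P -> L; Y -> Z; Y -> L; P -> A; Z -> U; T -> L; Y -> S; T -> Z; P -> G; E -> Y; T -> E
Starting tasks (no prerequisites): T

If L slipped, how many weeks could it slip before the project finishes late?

3

The longest chain is T→E→Y→Z→U = 4+5+2+6+1 = 18; overall finish 18 weeks.
L finishes as early as 15 and must finish by 18.
So L can slip 18 − 15 = 3 weeks.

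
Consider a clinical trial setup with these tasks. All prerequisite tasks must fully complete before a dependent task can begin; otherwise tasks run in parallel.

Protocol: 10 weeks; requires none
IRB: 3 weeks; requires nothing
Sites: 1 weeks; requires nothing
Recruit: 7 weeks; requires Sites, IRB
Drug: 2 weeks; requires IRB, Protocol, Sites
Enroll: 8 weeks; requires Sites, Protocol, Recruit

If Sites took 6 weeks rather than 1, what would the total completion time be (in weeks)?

21

The binding path is Protocol→Enroll = 10+8 = 18; finish at 18 weeks.
Sites has 2 weeks of float (longest path through it is 16).
The binding chain switches to Sites→Recruit→Enroll = 6+7+8 = 21; finish 21 weeks.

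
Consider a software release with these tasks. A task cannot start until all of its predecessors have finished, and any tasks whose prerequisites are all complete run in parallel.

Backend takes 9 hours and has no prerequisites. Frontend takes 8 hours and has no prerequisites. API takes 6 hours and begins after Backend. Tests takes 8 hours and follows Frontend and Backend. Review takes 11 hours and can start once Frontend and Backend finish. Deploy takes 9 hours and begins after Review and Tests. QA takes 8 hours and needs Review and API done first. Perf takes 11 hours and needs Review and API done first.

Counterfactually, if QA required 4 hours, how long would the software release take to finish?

The binding path is Backend→Review→Perf = 9+11+11 = 31; finish at 31 hours.
The longest path through QA is only 28 hours, so QA has float 3.
No other chain overtakes it, so the finish is 31 hours.

31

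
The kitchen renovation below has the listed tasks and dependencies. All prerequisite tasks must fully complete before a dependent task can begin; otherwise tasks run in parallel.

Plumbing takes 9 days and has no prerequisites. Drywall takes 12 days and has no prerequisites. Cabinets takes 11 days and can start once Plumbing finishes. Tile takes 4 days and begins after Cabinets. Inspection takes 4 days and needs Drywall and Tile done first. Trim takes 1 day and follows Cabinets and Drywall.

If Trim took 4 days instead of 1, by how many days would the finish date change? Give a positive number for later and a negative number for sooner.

0

Baseline: Plumbing→Cabinets→Tile→Inspection = 9+11+4+4 = 28 → 28 days.
Trim is off the critical path — its longest chain is 21 days, giving 7 of slack.
That remains the longest chain; total 28 days.
Change in finish: 28 − 28 = +0 days.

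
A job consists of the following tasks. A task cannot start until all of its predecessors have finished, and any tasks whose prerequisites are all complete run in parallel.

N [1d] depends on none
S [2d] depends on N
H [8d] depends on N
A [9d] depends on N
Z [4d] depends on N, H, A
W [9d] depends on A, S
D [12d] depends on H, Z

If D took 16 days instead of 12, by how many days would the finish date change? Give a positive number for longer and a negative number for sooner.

4

Critical path before the change: N→A→Z→D = 1+9+4+12 = 26 giving 26 days.
D is on the critical path; changing it to 16 makes that path 30 days.
The critical path is still N→A→Z→D; finish is now 30 days.
Change in finish: 30 − 26 = +4 days.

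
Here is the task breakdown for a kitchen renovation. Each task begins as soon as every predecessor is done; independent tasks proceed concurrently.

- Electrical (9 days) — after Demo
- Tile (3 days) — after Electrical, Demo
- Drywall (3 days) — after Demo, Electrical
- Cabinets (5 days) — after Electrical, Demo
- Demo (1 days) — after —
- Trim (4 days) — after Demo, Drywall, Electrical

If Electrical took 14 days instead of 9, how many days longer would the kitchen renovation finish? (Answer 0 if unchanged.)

5

The binding path is Demo→Electrical→Drywall→Trim = 1+9+3+4 = 17; finish at 17 days.
Electrical is on the critical path; changing it to 14 makes that path 22 days.
That remains the longest chain; total 22 days.
Change in finish: 22 − 17 = +5 days.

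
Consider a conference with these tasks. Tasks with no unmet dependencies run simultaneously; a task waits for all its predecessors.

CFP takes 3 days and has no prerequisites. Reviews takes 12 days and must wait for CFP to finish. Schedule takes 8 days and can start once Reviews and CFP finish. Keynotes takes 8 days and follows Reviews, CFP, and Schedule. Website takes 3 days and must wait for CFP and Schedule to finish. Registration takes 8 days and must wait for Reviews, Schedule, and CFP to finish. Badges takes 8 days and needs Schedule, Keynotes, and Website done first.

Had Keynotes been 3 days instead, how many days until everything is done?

34

Baseline: CFP→Reviews→Schedule→Keynotes→Badges = 3+12+8+8+8 = 39 → 39 days.
Keynotes lies on that path, so at 3 days the path becomes 34 days.
That remains the longest chain; total 34 days.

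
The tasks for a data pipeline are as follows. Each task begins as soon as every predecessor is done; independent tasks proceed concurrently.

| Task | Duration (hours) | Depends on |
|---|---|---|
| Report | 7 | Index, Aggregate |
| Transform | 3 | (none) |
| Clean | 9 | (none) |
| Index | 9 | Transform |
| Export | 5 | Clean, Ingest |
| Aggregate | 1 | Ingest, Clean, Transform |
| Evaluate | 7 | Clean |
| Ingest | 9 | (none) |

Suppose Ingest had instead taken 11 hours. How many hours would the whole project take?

Baseline: Transform→Index→Report = 3+9+7 = 19 → 19 hours.
Ingest is off the critical path — its longest chain is 17 hours, giving 2 of slack.
New critical path: Ingest→Aggregate→Report = 11+1+7 = 19 ⇒ 19 hours.

19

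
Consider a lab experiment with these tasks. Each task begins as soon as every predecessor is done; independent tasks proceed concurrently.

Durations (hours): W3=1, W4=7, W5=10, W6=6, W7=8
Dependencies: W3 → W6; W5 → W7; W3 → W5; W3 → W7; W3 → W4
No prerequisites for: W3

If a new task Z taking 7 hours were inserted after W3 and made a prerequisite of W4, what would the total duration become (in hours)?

19

Originally the plan takes 19 hours.
With Z inserted, W4 now waits for max(W3, Z).
New critical path: W3→W5→W7 = 1+10+8 = 19 ⇒ 19 hours.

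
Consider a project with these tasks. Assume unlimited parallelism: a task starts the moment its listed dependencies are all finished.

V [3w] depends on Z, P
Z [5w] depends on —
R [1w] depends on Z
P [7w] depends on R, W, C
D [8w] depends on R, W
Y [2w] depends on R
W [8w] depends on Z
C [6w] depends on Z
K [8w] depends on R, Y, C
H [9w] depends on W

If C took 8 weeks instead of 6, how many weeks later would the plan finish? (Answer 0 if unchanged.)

Baseline: Z→W→P→V = 5+8+7+3 = 23 → 23 weeks.
C is off the critical path — its longest chain is 21 weeks, giving 2 of slack.
That remains the longest chain; total 23 weeks.
Change in finish: 23 − 23 = +0 weeks.

0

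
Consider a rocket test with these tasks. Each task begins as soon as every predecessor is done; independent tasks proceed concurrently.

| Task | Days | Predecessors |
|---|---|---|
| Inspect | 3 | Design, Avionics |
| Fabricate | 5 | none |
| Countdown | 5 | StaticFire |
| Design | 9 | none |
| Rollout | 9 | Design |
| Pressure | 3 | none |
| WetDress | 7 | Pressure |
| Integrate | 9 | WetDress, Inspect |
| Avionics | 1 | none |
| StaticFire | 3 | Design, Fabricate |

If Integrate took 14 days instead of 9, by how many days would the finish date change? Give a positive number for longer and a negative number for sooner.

5

The binding path is Design→Inspect→Integrate = 9+3+9 = 21; finish at 21 days.
Integrate lies on that path, so at 14 days the path becomes 26 days.
No other chain overtakes it, so the finish is 26 days.
Change in finish: 26 − 21 = +5 days.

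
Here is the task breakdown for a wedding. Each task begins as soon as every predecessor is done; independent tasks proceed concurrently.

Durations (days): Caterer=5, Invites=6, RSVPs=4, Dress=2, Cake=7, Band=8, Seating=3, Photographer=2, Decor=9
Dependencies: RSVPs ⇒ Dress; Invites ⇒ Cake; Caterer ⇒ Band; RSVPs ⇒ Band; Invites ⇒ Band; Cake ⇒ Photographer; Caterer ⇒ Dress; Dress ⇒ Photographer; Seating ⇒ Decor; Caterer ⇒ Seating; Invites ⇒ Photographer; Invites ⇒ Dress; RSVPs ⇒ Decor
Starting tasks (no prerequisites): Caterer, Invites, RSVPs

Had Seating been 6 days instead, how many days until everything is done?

20

Baseline: Caterer→Seating→Decor = 5+3+9 = 17 → 17 days.
Since Seating is critical, the +3 change carries straight to that chain (now 20 days).
That remains the longest chain; total 20 days.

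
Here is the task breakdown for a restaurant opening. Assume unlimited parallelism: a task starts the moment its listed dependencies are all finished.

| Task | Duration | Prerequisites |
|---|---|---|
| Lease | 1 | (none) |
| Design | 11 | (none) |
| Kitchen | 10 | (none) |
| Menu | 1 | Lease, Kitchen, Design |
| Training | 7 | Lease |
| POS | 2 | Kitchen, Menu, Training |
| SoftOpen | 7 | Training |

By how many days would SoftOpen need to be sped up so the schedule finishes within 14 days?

Current finish: 15 days; target: 14.
SoftOpen is on every critical path, so each day cut from SoftOpen cuts the finish by one (this holds down to a finish of 14).
Need 15 − 14 = 1 day off SoftOpen → SoftOpen becomes 6 days, finish becomes 14.

1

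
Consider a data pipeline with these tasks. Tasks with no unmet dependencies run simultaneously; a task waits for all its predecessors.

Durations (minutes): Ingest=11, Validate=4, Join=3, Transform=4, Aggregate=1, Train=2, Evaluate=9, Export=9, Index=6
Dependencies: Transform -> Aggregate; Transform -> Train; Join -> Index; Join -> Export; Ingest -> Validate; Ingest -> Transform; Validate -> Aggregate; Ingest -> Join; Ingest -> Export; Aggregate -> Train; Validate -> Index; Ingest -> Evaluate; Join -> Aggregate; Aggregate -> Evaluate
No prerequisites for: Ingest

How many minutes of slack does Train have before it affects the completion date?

7

The longest chain is Ingest→Validate→Aggregate→Evaluate = 11+4+1+9 = 25; overall finish 25 minutes.
Train finishes as early as 18 and must finish by 25.
Float = 25 − 18 = 7.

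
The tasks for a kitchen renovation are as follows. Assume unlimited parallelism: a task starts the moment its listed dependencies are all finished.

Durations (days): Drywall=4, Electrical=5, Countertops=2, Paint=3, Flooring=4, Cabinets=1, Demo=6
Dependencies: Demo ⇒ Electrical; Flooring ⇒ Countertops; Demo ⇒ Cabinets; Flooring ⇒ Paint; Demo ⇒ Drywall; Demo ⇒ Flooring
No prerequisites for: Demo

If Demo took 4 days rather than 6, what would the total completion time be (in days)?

As given, the longest chain is Demo→Flooring→Paint = 6+4+3 = 13, so the finish is 13 days.
Demo is on the critical path; changing it to 4 makes that path 11 days.
The critical path is still Demo→Flooring→Paint; finish is now 11 days.

11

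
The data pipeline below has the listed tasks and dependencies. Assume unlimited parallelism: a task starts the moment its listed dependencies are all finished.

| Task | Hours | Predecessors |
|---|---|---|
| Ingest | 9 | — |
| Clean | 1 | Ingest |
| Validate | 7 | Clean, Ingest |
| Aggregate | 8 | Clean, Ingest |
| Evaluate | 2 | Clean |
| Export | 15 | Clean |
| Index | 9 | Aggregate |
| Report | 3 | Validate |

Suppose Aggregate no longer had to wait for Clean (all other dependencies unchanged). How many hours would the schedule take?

Original critical path: Ingest→Clean→Aggregate→Index = 9+1+8+9 = 27 ⇒ 27 hours.
Without Clean→Aggregate, Aggregate's earliest start moves from 10 to 9.
New critical path: Ingest→Aggregate→Index = 9+8+9 = 26 ⇒ 26 hours.

26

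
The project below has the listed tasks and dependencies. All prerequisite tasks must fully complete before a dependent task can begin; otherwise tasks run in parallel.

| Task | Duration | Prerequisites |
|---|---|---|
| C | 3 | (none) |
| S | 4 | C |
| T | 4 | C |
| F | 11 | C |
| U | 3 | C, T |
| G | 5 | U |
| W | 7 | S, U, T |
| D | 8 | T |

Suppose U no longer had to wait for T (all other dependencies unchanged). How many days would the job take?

Original critical path: C→T→U→W = 3+4+3+7 = 17 ⇒ 17 days.
Without T→U, U's earliest start moves from 7 to 3.
After: C→T→D = 3+4+8 = 15 → 15 days.

15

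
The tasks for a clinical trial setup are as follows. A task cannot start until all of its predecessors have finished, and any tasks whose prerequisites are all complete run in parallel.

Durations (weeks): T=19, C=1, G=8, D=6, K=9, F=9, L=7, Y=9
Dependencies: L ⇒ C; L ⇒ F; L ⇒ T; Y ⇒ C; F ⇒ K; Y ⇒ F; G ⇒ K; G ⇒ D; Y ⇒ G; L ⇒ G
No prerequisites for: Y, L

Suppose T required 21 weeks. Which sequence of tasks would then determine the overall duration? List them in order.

Baseline: Y→F→K = 9+9+9 = 27 → 27 weeks.
T is off the critical path — its longest chain is 26 weeks, giving 1 of slack.
New critical path: L→T = 7+21 = 28 ⇒ 28 weeks.

L, T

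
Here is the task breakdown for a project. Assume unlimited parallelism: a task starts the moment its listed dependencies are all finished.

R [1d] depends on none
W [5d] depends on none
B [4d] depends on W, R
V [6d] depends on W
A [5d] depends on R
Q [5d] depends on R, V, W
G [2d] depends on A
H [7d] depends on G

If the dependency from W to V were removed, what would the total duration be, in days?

Original critical path: W→V→Q = 5+6+5 = 16 ⇒ 16 days.
Without W→V, V's earliest start moves from 5 to 0.
After: R→A→G→H = 1+5+2+7 = 15 → 15 days.

15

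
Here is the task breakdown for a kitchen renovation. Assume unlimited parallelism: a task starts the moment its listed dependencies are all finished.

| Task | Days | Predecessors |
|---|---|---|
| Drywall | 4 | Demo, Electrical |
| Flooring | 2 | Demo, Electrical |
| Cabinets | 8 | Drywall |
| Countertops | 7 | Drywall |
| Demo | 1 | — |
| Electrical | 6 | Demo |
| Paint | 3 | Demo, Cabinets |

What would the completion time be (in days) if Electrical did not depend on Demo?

Original critical path: Demo→Electrical→Drywall→Cabinets→Paint = 1+6+4+8+3 = 22 ⇒ 22 days.
Without Demo→Electrical, Electrical's earliest start moves from 1 to 0.
New critical path: Electrical→Drywall→Cabinets→Paint = 6+4+8+3 = 21 ⇒ 21 days.

21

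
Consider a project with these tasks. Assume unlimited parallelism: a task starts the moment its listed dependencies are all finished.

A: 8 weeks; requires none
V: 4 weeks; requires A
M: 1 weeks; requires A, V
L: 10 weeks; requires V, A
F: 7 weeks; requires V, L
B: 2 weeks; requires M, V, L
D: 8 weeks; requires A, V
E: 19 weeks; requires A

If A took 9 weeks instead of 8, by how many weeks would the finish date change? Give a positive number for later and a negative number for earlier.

Critical path before the change: A→V→L→F = 8+4+10+7 = 29 giving 29 weeks.
A lies on that path, so at 9 weeks the path becomes 30 weeks.
No other chain overtakes it, so the finish is 30 weeks.
Change in finish: 30 − 29 = +1 weeks.

1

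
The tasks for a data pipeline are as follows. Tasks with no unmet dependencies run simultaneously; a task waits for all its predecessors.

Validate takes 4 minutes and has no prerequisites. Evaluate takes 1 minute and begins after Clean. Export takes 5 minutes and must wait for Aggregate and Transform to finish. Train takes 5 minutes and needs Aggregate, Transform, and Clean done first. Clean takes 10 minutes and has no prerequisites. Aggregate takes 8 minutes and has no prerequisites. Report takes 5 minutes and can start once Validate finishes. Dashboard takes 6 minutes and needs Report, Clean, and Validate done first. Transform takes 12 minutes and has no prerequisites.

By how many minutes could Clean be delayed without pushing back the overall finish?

1

Transform→Train = 12+5 = 17 sets the makespan at 17 minutes.
The longest chain containing Clean totals 16 minutes.
So Clean can slip 11 − 10 = 1 minute.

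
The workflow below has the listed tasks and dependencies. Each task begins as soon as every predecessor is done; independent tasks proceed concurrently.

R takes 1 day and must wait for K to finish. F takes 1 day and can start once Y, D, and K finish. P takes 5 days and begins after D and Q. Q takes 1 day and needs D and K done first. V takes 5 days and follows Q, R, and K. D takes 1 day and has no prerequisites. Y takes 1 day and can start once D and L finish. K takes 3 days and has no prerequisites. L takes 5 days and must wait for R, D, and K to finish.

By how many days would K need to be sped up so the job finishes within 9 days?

2

Current finish: 11 days; target: 9.
K is on every critical path, so each day cut from K cuts the finish by one (this holds down to a finish of 9).
Need 11 − 9 = 2 days off K → K becomes 1 day, finish becomes 9.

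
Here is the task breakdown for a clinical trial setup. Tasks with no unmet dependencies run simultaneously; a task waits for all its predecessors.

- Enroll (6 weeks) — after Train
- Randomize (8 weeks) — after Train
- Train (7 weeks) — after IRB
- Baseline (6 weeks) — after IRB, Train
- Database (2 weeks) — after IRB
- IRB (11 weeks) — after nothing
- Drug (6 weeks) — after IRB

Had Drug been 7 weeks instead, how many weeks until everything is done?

26

Critical path before the change: IRB→Train→Randomize = 11+7+8 = 26 giving 26 weeks.
The longest path through Drug is only 17 weeks, so Drug has float 9.
That remains the longest chain; total 26 weeks.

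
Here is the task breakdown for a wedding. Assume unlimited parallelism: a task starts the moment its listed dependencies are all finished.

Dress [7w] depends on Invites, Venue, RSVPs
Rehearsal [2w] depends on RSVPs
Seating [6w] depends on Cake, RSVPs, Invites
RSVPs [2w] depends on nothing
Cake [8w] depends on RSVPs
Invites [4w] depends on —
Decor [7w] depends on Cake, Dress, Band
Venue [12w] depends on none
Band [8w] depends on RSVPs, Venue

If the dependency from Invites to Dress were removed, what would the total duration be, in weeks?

Original critical path: Venue→Band→Decor = 12+8+7 = 27 ⇒ 27 weeks.
Dropping Invites→Dress doesn't change Dress's earliest start (12); another predecessor still binds.
New critical path: Venue→Band→Decor = 12+8+7 = 27 ⇒ 27 weeks.

27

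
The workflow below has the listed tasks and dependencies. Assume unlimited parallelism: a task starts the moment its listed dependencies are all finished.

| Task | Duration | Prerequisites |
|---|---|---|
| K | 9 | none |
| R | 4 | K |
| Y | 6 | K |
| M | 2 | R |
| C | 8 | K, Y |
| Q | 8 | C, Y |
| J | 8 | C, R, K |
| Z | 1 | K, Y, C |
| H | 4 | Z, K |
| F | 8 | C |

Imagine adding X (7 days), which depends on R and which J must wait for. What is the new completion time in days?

31

Originally the plan takes 31 days.
With X inserted, J now waits for max(C, R, K, X).
New critical path: K→Y→C→Q = 9+6+8+8 = 31 ⇒ 31 days.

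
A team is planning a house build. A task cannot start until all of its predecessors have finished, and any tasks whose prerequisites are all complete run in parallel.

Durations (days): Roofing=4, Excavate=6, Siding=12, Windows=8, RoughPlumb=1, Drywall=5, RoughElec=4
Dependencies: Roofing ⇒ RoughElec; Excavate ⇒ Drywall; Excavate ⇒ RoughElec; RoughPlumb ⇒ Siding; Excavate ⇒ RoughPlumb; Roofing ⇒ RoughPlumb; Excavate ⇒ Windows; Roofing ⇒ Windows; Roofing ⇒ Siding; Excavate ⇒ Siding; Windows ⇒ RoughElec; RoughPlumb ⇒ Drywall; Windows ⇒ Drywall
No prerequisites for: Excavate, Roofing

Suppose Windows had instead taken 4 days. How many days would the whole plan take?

19

The binding path is Excavate→Windows→Drywall = 6+8+5 = 19; finish at 19 days.
Since Windows is critical, the -4 change carries straight to that chain (now 15 days).
New critical path: Excavate→RoughPlumb→Siding = 6+1+12 = 19 ⇒ 19 days.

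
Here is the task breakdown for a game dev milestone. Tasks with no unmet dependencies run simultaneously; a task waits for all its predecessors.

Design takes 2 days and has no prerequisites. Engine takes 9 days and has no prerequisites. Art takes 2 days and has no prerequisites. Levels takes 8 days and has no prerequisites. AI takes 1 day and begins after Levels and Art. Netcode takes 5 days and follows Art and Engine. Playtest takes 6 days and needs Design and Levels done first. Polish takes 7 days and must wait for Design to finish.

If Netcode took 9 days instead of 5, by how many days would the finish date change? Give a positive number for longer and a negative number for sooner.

4

The binding path is Engine→Netcode = 9+5 = 14; finish at 14 days.
Netcode lies on that path, so at 9 days the path becomes 18 days.
No other chain overtakes it, so the finish is 18 days.
Change in finish: 18 − 14 = +4 days.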